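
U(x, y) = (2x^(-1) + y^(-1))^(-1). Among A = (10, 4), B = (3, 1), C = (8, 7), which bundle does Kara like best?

Evaluate utility at each bundle:
U(A) = 2.222.
U(B) = 0.600.
U(C) = 2.545.
Highest utility is C, so C ≻ A ≻ B.

Bundle C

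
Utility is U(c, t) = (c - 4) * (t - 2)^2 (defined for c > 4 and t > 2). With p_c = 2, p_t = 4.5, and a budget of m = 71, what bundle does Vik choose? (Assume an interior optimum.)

c* = 13, t* = 10

MU_c = (t−2)^2, MU_t = 2·(c−4)·(t−2).
MRS = (1/2)·(t−2)/(c−4).
Tangency: set MRS = p_c/p_t = 2/4.5 = 4/9.
So (1/2)·(t − 2)/(c − 4) = 4/9, i.e. (t − 2) = (8/9)·(c − 4).
Rewrite the budget in excess-of-subsistence terms: 2·(c − 4) + 4.5·(t − 2) = 71 − 2·4 − 4.5·2 = 54.
Substituting, 6·(c − 4) = 54, so c − 4 = 9 and c* = 13.
Then t − 2 = (8/9)·9 = 8, so t* = 10.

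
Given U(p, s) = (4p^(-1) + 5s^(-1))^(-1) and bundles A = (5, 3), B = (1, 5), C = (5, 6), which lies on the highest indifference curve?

Bundle C

Evaluate utility at each bundle:
U(A) = 0.405.
U(B) = 0.200.
U(C) = 0.612.
Highest utility is C, so C ≻ A ≻ B.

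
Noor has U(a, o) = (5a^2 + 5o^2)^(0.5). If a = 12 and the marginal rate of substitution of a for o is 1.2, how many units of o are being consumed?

For CES with ρ = 2, MRS = (o/a)^(-1).
Setting (o/12)^(-1) = 1.2 gives o/12 = 5/6 and o = 10.

o = 10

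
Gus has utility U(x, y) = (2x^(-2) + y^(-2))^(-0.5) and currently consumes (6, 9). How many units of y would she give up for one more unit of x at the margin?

For CES with ρ = -2, MRS = (2/1)·(y/x)^3.
At (6, 9): MRS = 6.75.
The indifference curve has slope −6.75 at this bundle.

MRS = 6.75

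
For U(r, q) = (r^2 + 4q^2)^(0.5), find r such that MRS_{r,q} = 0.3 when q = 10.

r = 12

For CES with ρ = 2, MRS = (1/4)·(q/r)^(-1).
Setting (1/4)·(10/r)^(-1) = 0.3 gives (10/r)^(-1) = 1.2, so 10/r = 5/6 and r = 12.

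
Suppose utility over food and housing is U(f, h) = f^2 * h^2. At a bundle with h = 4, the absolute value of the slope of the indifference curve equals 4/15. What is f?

MU_f = 2·f·h^2 and MU_h = 2·f^2·h.
MRS = MU_f/MU_h = h/f.
Substitute h = 4: MRS = 4/f. Setting 4/f = 4/15 gives f = 4/(4/15) = 15.

f = 15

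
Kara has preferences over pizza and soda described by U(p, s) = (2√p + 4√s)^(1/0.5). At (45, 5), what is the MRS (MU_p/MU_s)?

For CES with ρ = 0.5, MRS = (2/4)·√(s/p).
At (45, 5): MRS = 1/6.
The indifference curve has slope −1/6 at this bundle.

MRS = 1/6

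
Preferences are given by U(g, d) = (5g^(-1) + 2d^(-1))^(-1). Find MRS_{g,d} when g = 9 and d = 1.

MRS = 5/162

For CES with ρ = -1, MRS = (5/2)·(d/g)^2.
At (9, 1): MRS = 5/162.
So at (9, 1) the consumer would give up 5/162 units of d for one more unit of g.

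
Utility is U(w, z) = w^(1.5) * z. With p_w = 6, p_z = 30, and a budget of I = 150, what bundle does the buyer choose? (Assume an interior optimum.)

MU_w = 1.5·√w·z and MU_z = w^(1.5).
MRS = MU_w/MU_z = (1.5)·z/w.
Tangency: set MRS = p_w/p_z = 6/30 = 0.2.
So (1.5)·z/w = 0.2, i.e. z = (2/15)·w.
Substitute into the budget 6·w + 30·z = 150: 10·w = 150, so w* = 15.
Then z* = (2/15)·15 = 2.

w* = 15, z* = 2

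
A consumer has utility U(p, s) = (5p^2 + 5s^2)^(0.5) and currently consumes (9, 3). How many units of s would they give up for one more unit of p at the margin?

For CES with ρ = 2, MRS = (s/p)^(-1).
At (9, 3): MRS = 3.
That is, one extra unit of p is worth 3 units of s at the margin.

MRS = 3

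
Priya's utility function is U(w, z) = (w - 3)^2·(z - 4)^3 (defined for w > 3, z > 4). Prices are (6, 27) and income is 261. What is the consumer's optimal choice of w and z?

w* = 12, z* = 7

MU_w = 2·(w−3)·(z−4)^3, MU_z = 3·(w−3)^2·(z−4)^2.
MRS = (2/3)·(z−4)/(w−3).
Tangency: set MRS = p_w/p_z = 6/27 = 2/9.
So (2/3)·(z − 4)/(w − 3) = 2/9, i.e. (z − 4) = (1/3)·(w − 3).
Rewrite the budget in excess-of-subsistence terms: 6·(w − 3) + 27·(z − 4) = 261 − 6·3 − 27·4 = 135.
Substituting, 15·(w − 3) = 135, so w − 3 = 9 and w* = 12.
Then z − 4 = (1/3)·9 = 3, so z* = 7.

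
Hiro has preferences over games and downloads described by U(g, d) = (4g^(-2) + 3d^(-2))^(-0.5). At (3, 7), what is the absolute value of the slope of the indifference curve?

MRS = 1372/81

For CES with ρ = -2, MRS = (4/3)·(d/g)^3.
At (3, 7): MRS = 1372/81.
The indifference curve has slope −1372/81 at this bundle.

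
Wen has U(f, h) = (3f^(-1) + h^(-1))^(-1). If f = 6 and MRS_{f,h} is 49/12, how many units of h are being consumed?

For CES with ρ = -1, MRS = (3/1)·(h/f)^2.
Setting (3/1)·(h/6)^2 = 49/12 gives (h/6)^2 = 49/36, so h/6 = 7/6 and h = 7.

h = 7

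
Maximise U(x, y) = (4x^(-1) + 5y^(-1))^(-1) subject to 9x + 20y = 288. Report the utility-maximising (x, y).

x* = 12, y* = 9

For CES with ρ = -1, MRS = (4/5)·(y/x)^2.
Tangency: set MRS = p_x/p_y = 9/20 = 0.45.
So (y/x)^2 = 9/16; taking the square root, y/x = 0.75, i.e. y = 0.75·x.
Substitute into the budget 9·x + 20·y = 288: 24·x = 288, so x* = 12 and y* = 0.75·12 = 9.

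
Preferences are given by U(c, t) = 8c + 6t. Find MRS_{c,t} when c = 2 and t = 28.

MRS = 4/3

MU_c = 8, MU_t = 6, so MRS = 8/6 = 4/3 at every bundle.
At (2, 28): MRS = 4/3.
That is, one extra unit of c is worth 4/3 units of t at the margin.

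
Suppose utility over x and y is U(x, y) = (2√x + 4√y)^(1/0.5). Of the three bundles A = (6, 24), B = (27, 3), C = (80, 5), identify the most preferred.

Evaluate utility at each bundle:
U(A) = 600.000.
U(B) = 300.000.
U(C) = 720.000.
Highest utility is C, so C ≻ A ≻ B.

Bundle C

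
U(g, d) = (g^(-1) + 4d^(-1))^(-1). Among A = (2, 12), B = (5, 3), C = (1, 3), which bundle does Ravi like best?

Bundle A

Evaluate utility at each bundle:
U(A) = 1.200.
U(B) = 0.652.
U(C) = 0.429.
Highest utility is A, so A ≻ B ≻ C.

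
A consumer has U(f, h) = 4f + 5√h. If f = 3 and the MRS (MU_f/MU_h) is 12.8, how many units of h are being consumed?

h = 64

MU_f = 4, MU_h = 5/(2√h).
MRS = 4 ÷ (5/(2√h)).
MRS depends only on h: 1.6·√h = 12.8 ⇒ √h = 12.8/1.6 = 8 ⇒ h = 64.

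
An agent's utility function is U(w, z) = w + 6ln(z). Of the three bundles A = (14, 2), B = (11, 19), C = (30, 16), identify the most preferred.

Evaluate utility at each bundle:
U(A) = 18.159.
U(B) = 28.667.
U(C) = 46.636.
Highest utility is C, so C ≻ B ≻ A.

Bundle C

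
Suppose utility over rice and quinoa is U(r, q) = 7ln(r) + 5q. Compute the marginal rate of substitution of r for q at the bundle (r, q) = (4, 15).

MU_r = 7/r, MU_q = 5.
MRS = 7/r ÷ 5.
At (4, 15): MRS = 0.35.
So at (4, 15) the consumer would give up 0.35 units of q for one more unit of r.

MRS = 0.35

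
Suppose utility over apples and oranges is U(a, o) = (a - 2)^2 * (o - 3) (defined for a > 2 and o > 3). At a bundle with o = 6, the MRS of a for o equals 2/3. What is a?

a = 11

MU_a = 2·(a−2)·(o−3), MU_o = (a−2)^2.
MRS = (2/1)·(o−3)/(a−2).
Substitute o = 6: MRS = 6/(a − 2). Setting this equal to 2/3 gives a − 2 = 6/(2/3) = 9, so a = 11.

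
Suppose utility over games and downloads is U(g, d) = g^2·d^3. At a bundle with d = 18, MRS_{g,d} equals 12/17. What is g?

MU_g = 2·g·d^3 and MU_d = 3·g^2·d^2.
MRS = MU_g/MU_d = (2/3)·d/g.
Substitute d = 18: MRS = 12/g. Setting 12/g = 12/17 gives g = 12/(12/17) = 17.

g = 17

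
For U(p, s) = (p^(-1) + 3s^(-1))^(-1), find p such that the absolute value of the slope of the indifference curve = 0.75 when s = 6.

p = 4

For CES with ρ = -1, MRS = (1/3)·(s/p)^2.
Setting (1/3)·(6/p)^2 = 0.75 gives (6/p)^2 = 2.25, so 6/p = 1.5 and p = 4.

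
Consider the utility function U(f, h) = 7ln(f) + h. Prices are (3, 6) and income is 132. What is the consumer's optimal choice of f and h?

f* = 14, h* = 15

MU_f = 7/f, MU_h = 1.
MRS = 7/f ÷ 1.
Tangency: set MRS = p_f/p_h = 3/6 = 0.5.
MRS depends only on f: 7/f = 0.5 ⇒ f* = 7/0.5 = 14.
From the budget, 6·h = 132 − 3·14 = 90, so h* = 15.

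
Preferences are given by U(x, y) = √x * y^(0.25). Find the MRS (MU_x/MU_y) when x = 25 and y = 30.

MU_x = 0.5·x^(-0.5)·y^(0.25) and MU_y = 0.25·√x·y^(-0.75).
MRS = MU_x/MU_y = (2)·y/x.
At (25, 30): MRS = 2.4.
So at (25, 30) the consumer would give up 2.4 units of y for one more unit of x.

MRS = 2.4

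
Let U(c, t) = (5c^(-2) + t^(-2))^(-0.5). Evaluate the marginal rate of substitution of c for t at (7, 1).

For CES with ρ = -2, MRS = (5/1)·(t/c)^3.
At (7, 1): MRS = 5/343.
That is, one extra unit of c is worth 5/343 units of t at the margin.

MRS = 5/343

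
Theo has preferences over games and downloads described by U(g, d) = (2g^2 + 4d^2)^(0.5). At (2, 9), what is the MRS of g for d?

MRS = 1/9

For CES with ρ = 2, MRS = (2/4)·(d/g)^(-1).
At (2, 9): MRS = 1/9.
That is, one extra unit of g is worth 1/9 units of d at the margin.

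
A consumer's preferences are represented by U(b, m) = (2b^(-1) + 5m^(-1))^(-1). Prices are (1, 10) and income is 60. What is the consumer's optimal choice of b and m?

b* = 10, m* = 5

For CES with ρ = -1, MRS = (2/5)·(m/b)^2.
Tangency: set MRS = p_b/p_m = 1/10 = 0.1.
So (m/b)^2 = 0.25; taking the square root, m/b = 0.5, i.e. m = 0.5·b.
Substitute into the budget 1·b + 10·m = 60: 6·b = 60, so b* = 10 and m* = 0.5·10 = 5.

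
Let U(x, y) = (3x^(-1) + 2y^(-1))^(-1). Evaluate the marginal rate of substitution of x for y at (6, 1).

For CES with ρ = -1, MRS = (3/2)·(y/x)^2.
At (6, 1): MRS = 1/24.
The indifference curve has slope −1/24 at this bundle.

MRS = 1/24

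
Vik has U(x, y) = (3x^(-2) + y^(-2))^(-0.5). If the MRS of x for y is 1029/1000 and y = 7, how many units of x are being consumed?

For CES with ρ = -2, MRS = (3/1)·(y/x)^3.
Setting (3/1)·(7/x)^3 = 1029/1000 gives (7/x)^3 = 343/1000, so 7/x = 0.7 and x = 10.

x = 10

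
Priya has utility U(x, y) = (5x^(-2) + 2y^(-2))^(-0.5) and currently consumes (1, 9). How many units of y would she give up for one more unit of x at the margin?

MRS = 1822.5

For CES with ρ = -2, MRS = (5/2)·(y/x)^3.
At (1, 9): MRS = 1822.5.
So at (1, 9) the consumer would give up 1822.5 units of y for one more unit of x.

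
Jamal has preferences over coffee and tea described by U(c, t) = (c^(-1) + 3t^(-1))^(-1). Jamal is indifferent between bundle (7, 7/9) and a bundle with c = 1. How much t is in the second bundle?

t = 1

U depends on (c, t) only through S = c^(-1) + 3t^(-1), so equal utility means equal S. At (7, 7/9): S = 4.
With c = 1: 1^(-1) = 1, so 3t^(-1) = 4 − 1 = 3, i.e. t^(-1) = 1.
Hence t = 1/1 = 1.
Check: U(1, 1) = 0.25.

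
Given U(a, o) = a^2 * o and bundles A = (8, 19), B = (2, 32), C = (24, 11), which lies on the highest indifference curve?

Bundle C

Evaluate utility at each bundle:
U(A) = 1216.
U(B) = 128.
U(C) = 6336.
Highest utility is C, so C ≻ A ≻ B.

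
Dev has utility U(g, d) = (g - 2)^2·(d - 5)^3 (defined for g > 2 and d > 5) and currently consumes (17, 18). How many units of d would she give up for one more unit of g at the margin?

MU_g = 2·(g−2)·(d−5)^3, MU_d = 3·(g−2)^2·(d−5)^2.
MRS = (2/3)·(d−5)/(g−2).
At (17, 18): MRS = 26/45.
So at (17, 18) the consumer would give up 26/45 units of d for one more unit of g.

MRS = 26/45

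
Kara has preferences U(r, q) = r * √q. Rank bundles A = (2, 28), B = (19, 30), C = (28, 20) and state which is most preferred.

Bundle C

Evaluate utility at each bundle:
U(A) = 10.583.
U(B) = 104.067.
U(C) = 125.220.
Highest utility is C, so C ≻ B ≻ A.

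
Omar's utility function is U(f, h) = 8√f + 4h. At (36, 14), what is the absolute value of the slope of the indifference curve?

MRS = 1/6

MU_f = 8/(2√f), MU_h = 4.
MRS = 8/(2√f) ÷ 4.
At (36, 14): MRS = 1/6.
That is, one extra unit of f is worth 1/6 units of h at the margin.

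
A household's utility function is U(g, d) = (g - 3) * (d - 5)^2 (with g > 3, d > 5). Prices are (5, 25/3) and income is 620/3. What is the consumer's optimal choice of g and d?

MU_g = (d−5)^2, MU_d = 2·(g−3)·(d−5).
MRS = (1/2)·(d−5)/(g−3).
Tangency: set MRS = p_g/p_d = 5/(25/3) = 0.6.
So (1/2)·(d − 5)/(g − 3) = 0.6, i.e. (d − 5) = 1.2·(g − 3).
Rewrite the budget in excess-of-subsistence terms: 5·(g − 3) + (25/3)·(d − 5) = 620/3 − 5·3 − (25/3)·5 = 150.
Substituting, 15·(g − 3) = 150, so g − 3 = 10 and g* = 13.
Then d − 5 = 1.2·10 = 12, so d* = 17.

g* = 13, d* = 17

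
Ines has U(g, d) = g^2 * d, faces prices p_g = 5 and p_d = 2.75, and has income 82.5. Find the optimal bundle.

MU_g = 2·g·d and MU_d = g^2.
MRS = MU_g/MU_d = (2/1)·d/g.
Tangency: set MRS = p_g/p_d = 5/2.75 = 20/11.
So (2/1)·d/g = 20/11, i.e. d = (10/11)·g.
Substitute into the budget 5·g + 2.75·d = 82.5: 7.5·g = 82.5, so g* = 11.
Then d* = (10/11)·11 = 10.

g* = 11, d* = 10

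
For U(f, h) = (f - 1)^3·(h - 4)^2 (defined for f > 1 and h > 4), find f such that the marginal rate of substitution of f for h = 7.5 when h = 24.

f = 5

MU_f = 3·(f−1)^2·(h−4)^2, MU_h = 2·(f−1)^3·(h−4).
MRS = (3/2)·(h−4)/(f−1).
Substitute h = 24: MRS = 30/(f − 1). Setting this equal to 7.5 gives f − 1 = 30/7.5 = 4, so f = 5.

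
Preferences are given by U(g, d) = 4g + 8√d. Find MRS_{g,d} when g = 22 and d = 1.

MU_g = 4, MU_d = 8/(2√d).
MRS = 4 ÷ (8/(2√d)).
At (22, 1): MRS = 1.
That is, one extra unit of g is worth 1 units of d at the margin.

MRS = 1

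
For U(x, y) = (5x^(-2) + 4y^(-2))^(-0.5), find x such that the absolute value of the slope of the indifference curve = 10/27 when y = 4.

For CES with ρ = -2, MRS = (5/4)·(y/x)^3.
Setting (5/4)·(4/x)^3 = 10/27 gives (4/x)^3 = 8/27, so 4/x = 2/3 and x = 6.

x = 6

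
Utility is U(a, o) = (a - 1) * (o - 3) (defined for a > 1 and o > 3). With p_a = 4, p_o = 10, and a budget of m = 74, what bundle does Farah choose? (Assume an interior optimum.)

a* = 6, o* = 5

MU_a = (o−3), MU_o = (a−1).
MRS = (o−3)/(a−1).
Tangency: set MRS = p_a/p_o = 4/10 = 0.4.
So (o − 3)/(a − 1) = 0.4, i.e. (o − 3) = 0.4·(a − 1).
Rewrite the budget in excess-of-subsistence terms: 4·(a − 1) + 10·(o − 3) = 74 − 4·1 − 10·3 = 40.
Substituting, 8·(a − 1) = 40, so a − 1 = 5 and a* = 6.
Then o − 3 = 0.4·5 = 2, so o* = 5.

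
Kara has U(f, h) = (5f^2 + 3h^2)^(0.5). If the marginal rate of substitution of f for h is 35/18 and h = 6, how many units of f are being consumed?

f = 7

For CES with ρ = 2, MRS = (5/3)·(h/f)^(-1).
Setting (5/3)·(6/f)^(-1) = 35/18 gives (6/f)^(-1) = 7/6, so 6/f = 6/7 and f = 7.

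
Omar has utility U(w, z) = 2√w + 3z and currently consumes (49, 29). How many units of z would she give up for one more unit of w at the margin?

MU_w = 2/(2√w), MU_z = 3.
MRS = 2/(2√w) ÷ 3.
At (49, 29): MRS = 1/21.
So at (49, 29) the consumer would give up 1/21 units of z for one more unit of w.

MRS = 1/21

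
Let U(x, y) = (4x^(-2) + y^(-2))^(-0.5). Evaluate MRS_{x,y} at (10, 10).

For CES with ρ = -2, MRS = (4/1)·(y/x)^3.
At (10, 10): MRS = 4.
The indifference curve has slope −4 at this bundle.

MRS = 4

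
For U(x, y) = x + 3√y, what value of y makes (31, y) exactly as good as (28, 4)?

U(28, 4) = 34.
Set U(31, y) = 34 and solve.
With x = 31: 3√y = 34 − 31 = 3, so √y = 1 and y = 1.
Check: U(31, 1) = 34.

y = 1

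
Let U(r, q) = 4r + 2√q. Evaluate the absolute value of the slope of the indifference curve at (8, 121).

MU_r = 4, MU_q = 2/(2√q).
MRS = 4 ÷ (2/(2√q)).
At (8, 121): MRS = 44.
That is, one extra unit of r is worth 44 units of q at the margin.

MRS = 44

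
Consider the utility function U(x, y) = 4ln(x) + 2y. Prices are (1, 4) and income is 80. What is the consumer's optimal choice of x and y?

x* = 8, y* = 18

MU_x = 4/x, MU_y = 2.
MRS = 4/x ÷ 2.
Tangency: set MRS = p_x/p_y = 1/4 = 0.25.
MRS depends only on x: 2/x = 0.25 ⇒ x* = 2/0.25 = 8.
From the budget, 4·y = 80 − 1·8 = 72, so y* = 18.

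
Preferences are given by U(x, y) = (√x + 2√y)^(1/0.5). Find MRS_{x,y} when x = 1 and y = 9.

For CES with ρ = 0.5, MRS = (1/2)·√(y/x).
At (1, 9): MRS = 1.5.
So at (1, 9) the consumer would give up 1.5 units of y for one more unit of x.

MRS = 1.5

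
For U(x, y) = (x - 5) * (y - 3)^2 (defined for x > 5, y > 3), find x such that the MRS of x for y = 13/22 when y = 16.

x = 16

MU_x = (y−3)^2, MU_y = 2·(x−5)·(y−3).
MRS = (1/2)·(y−3)/(x−5).
Substitute y = 16: MRS = 6.5/(x − 5). Setting this equal to 13/22 gives x − 5 = 6.5/(13/22) = 11, so x = 16.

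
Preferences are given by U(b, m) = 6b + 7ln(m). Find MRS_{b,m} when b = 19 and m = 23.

MU_b = 6, MU_m = 7/m.
MRS = 6 ÷ (7/m).
At (19, 23): MRS = 138/7.
So at (19, 23) the consumer would give up 138/7 units of m for one more unit of b.

MRS = 138/7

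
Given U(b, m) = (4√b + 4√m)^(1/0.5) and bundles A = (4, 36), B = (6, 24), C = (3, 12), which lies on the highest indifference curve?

Bundle A

Evaluate utility at each bundle:
U(A) = 1024.000.
U(B) = 864.000.
U(C) = 432.000.
Highest utility is A, so A ≻ B ≻ C.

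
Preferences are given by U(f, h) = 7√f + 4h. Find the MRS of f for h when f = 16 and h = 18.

MRS = 7/32

MU_f = 7/(2√f), MU_h = 4.
MRS = 7/(2√f) ÷ 4.
At (16, 18): MRS = 7/32.
That is, one extra unit of f is worth 7/32 units of h at the margin.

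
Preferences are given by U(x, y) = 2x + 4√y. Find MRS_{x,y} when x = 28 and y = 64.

MU_x = 2, MU_y = 4/(2√y).
MRS = 2 ÷ (4/(2√y)).
At (28, 64): MRS = 8.
That is, one extra unit of x is worth 8 units of y at the margin.

MRS = 8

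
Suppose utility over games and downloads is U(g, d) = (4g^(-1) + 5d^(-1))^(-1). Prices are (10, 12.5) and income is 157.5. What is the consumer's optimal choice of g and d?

g* = 7, d* = 7

For CES with ρ = -1, MRS = (4/5)·(d/g)^2.
Tangency: set MRS = p_g/p_d = 10/12.5 = 0.8.
So (d/g)^2 = 1; taking the square root, d/g = 1, i.e. d = g.
Substitute into the budget 10·g + 12.5·d = 157.5: 22.5·g = 157.5, so g* = 7 and d* = 7.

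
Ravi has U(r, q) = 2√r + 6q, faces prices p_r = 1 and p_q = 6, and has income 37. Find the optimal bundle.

MU_r = 2/(2√r), MU_q = 6.
MRS = 2/(2√r) ÷ 6.
Tangency: set MRS = p_r/p_q = 1/6.
MRS depends only on r: (1/6)/√r = 1/6 ⇒ √r = (1/6)/(1/6) = 1 ⇒ r* = 1.
From the budget, 6·q = 37 − 1·1 = 36, so q* = 6.

r* = 1, q* = 6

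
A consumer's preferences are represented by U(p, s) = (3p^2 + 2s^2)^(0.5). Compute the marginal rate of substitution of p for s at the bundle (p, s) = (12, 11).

For CES with ρ = 2, MRS = (3/2)·(s/p)^(-1).
At (12, 11): MRS = 18/11.
The indifference curve has slope −18/11 at this bundle.

MRS = 18/11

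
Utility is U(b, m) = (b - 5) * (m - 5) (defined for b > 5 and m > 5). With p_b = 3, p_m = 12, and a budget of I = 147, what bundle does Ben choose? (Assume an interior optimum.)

b* = 17, m* = 8

MU_b = (m−5), MU_m = (b−5).
MRS = (m−5)/(b−5).
Tangency: set MRS = p_b/p_m = 3/12 = 0.25.
So (m − 5)/(b − 5) = 0.25, i.e. (m − 5) = 0.25·(b − 5).
Rewrite the budget in excess-of-subsistence terms: 3·(b − 5) + 12·(m − 5) = 147 − 3·5 − 12·5 = 72.
Substituting, 6·(b − 5) = 72, so b − 5 = 12 and b* = 17.
Then m − 5 = 0.25·12 = 3, so m* = 8.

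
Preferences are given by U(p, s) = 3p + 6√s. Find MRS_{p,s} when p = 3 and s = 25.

MRS = 5

MU_p = 3, MU_s = 6/(2√s).
MRS = 3 ÷ (6/(2√s)).
At (3, 25): MRS = 5.
That is, one extra unit of p is worth 5 units of s at the margin.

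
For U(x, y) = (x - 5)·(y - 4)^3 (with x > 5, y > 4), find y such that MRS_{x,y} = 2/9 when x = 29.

y = 20

MU_x = (y−4)^3, MU_y = 3·(x−5)·(y−4)^2.
MRS = (1/3)·(y−4)/(x−5).
Substitute x = 29: MRS = (y − 4)/72. Setting this equal to 2/9 gives y − 4 = (2/9)·72 = 16, so y = 20.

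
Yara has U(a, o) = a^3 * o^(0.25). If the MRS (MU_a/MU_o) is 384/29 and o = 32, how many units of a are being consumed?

MU_a = 3·a^2·o^(0.25) and MU_o = 0.25·a^3·o^(-0.75).
MRS = MU_a/MU_o = (12)·o/a.
Substitute o = 32: MRS = 384/a. Setting 384/a = 384/29 gives a = 384/(384/29) = 29.

a = 29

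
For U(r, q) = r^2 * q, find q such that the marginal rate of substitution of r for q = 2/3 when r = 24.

MU_r = 2·r·q and MU_q = r^2.
MRS = MU_r/MU_q = (2/1)·q/r.
Substitute r = 24: MRS = q/12. Setting q/12 = 2/3 gives q = (2/3)·12 = 8.

q = 8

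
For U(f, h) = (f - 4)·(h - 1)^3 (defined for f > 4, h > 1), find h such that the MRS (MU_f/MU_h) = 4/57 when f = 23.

MU_f = (h−1)^3, MU_h = 3·(f−4)·(h−1)^2.
MRS = (1/3)·(h−1)/(f−4).
Substitute f = 23: MRS = (h − 1)/57. Setting this equal to 4/57 gives h − 1 = (4/57)·57 = 4, so h = 5.

h = 5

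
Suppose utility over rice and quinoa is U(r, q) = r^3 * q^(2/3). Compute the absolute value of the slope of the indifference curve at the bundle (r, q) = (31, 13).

MU_r = 3·r^2·q^(2/3) and MU_q = 2/3·r^3·q^(-1/3).
MRS = MU_r/MU_q = (4.5)·q/r.
At (31, 13): MRS = 117/62.
So at (31, 13) the consumer would give up 117/62 units of q for one more unit of r.

MRS = 117/62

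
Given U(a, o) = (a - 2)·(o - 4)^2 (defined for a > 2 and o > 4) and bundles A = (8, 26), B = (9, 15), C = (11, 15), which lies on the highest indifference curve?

Evaluate utility at each bundle:
U(A) = 2904.
U(B) = 847.
U(C) = 1089.
Highest utility is A, so A ≻ C ≻ B.

Bundle A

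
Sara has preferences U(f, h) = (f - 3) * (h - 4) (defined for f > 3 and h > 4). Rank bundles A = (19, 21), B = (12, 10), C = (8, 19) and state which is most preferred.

Bundle A

Evaluate utility at each bundle:
U(A) = 272.
U(B) = 54.
U(C) = 75.
Highest utility is A, so A ≻ C ≻ B.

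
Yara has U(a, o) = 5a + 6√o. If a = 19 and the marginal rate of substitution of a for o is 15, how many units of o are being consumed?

MU_a = 5, MU_o = 6/(2√o).
MRS = 5 ÷ (6/(2√o)).
MRS depends only on o: (5/3)·√o = 15 ⇒ √o = 15/(5/3) = 9 ⇒ o = 81.

o = 81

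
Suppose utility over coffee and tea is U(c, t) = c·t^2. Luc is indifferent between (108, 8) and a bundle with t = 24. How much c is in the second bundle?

c = 12

U(108, 8) = 6912.
Set U(c, 24) = 6912 and solve.
With t = 24: 24^2 = 576, so c = 6912/576 = 12.
Check: U(12, 24) = 6912.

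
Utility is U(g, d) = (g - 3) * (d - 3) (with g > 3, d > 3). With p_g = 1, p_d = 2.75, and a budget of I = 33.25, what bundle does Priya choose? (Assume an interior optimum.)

g* = 14, d* = 7

MU_g = (d−3), MU_d = (g−3).
MRS = (d−3)/(g−3).
Tangency: set MRS = p_g/p_d = 1/2.75 = 4/11.
So (d − 3)/(g − 3) = 4/11, i.e. (d − 3) = (4/11)·(g − 3).
Rewrite the budget in excess-of-subsistence terms: 1·(g − 3) + 2.75·(d − 3) = 33.25 − 1·3 − 2.75·3 = 22.
Substituting, 2·(g − 3) = 22, so g − 3 = 11 and g* = 14.
Then d − 3 = (4/11)·11 = 4, so d* = 7.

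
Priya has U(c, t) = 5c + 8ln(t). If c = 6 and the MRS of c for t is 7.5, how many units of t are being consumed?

MU_c = 5, MU_t = 8/t.
MRS = 5 ÷ (8/t).
MRS depends only on t: 0.625·t = 7.5 ⇒ t = 7.5/0.625 = 12.

t = 12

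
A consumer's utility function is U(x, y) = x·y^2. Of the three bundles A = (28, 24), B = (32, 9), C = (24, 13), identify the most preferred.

Bundle A

Evaluate utility at each bundle:
U(A) = 16128.
U(B) = 2592.
U(C) = 4056.
Highest utility is A, so A ≻ C ≻ B.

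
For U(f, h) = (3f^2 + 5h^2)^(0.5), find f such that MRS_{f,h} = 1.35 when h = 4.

f = 9

For CES with ρ = 2, MRS = (3/5)·(h/f)^(-1).
Setting (3/5)·(4/f)^(-1) = 1.35 gives (4/f)^(-1) = 2.25, so 4/f = 4/9 and f = 9.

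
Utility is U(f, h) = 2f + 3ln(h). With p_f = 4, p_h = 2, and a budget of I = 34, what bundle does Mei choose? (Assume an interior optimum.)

MU_f = 2, MU_h = 3/h.
MRS = 2 ÷ (3/h).
Tangency: set MRS = p_f/p_h = 4/2 = 2.
MRS depends only on h: (2/3)·h = 2 ⇒ h* = 2/(2/3) = 3.
From the budget, 4·f = 34 − 2·3 = 28, so f* = 7.

f* = 7, h* = 3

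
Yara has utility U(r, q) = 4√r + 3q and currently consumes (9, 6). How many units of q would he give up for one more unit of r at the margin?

MRS = 2/9

MU_r = 4/(2√r), MU_q = 3.
MRS = 4/(2√r) ÷ 3.
At (9, 6): MRS = 2/9.
So at (9, 6) the consumer would give up 2/9 units of q for one more unit of r.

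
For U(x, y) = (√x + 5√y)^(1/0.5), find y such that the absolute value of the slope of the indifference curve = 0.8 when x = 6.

y = 96

For CES with ρ = 0.5, MRS = (1/5)·√(y/x).
Setting (1/5)·√(y/6) = 0.8 gives √(y/6) = 4, so y/6 = 16 and y = 96.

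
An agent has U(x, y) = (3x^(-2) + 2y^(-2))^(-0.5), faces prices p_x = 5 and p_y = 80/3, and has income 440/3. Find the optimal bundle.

For CES with ρ = -2, MRS = (3/2)·(y/x)^3.
Tangency: set MRS = p_x/p_y = 5/(80/3) = 3/16.
So (y/x)^3 = 0.125; taking the cube root, y/x = 0.5, i.e. y = 0.5·x.
Substitute into the budget 5·x + (80/3)·y = 440/3: (55/3)·x = 440/3, so x* = 8 and y* = 0.5·8 = 4.

x* = 8, y* = 4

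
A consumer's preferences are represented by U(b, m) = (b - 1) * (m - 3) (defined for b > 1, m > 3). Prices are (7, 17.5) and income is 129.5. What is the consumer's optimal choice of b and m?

MU_b = (m−3), MU_m = (b−1).
MRS = (m−3)/(b−1).
Tangency: set MRS = p_b/p_m = 7/17.5 = 0.4.
So (m − 3)/(b − 1) = 0.4, i.e. (m − 3) = 0.4·(b − 1).
Rewrite the budget in excess-of-subsistence terms: 7·(b − 1) + 17.5·(m − 3) = 129.5 − 7·1 − 17.5·3 = 70.
Substituting, 14·(b − 1) = 70, so b − 1 = 5 and b* = 6.
Then m − 3 = 0.4·5 = 2, so m* = 5.

b* = 6, m* = 5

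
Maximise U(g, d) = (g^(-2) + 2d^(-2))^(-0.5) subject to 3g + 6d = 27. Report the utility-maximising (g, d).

g* = 3, d* = 3

For CES with ρ = -2, MRS = (1/2)·(d/g)^3.
Tangency: set MRS = p_g/p_d = 3/6 = 0.5.
So (d/g)^3 = 1; taking the cube root, d/g = 1, i.e. d = g.
Substitute into the budget 3·g + 6·d = 27: 9·g = 27, so g* = 3 and d* = 3.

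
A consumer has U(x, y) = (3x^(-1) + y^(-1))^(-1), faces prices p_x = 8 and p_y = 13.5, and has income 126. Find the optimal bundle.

x* = 9, y* = 4

For CES with ρ = -1, MRS = (3/1)·(y/x)^2.
Tangency: set MRS = p_x/p_y = 8/13.5 = 16/27.
So (y/x)^2 = 16/81; taking the square root, y/x = 4/9, i.e. y = (4/9)·x.
Substitute into the budget 8·x + 13.5·y = 126: 14·x = 126, so x* = 9 and y* = (4/9)·9 = 4.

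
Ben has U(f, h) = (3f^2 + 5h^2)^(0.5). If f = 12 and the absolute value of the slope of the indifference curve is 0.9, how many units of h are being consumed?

For CES with ρ = 2, MRS = (3/5)·(h/f)^(-1).
Setting (3/5)·(h/12)^(-1) = 0.9 gives (h/12)^(-1) = 1.5, so h/12 = 2/3 and h = 8.

h = 8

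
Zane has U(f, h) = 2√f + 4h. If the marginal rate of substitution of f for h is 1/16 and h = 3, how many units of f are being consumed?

f = 16

MU_f = 2/(2√f), MU_h = 4.
MRS = 2/(2√f) ÷ 4.
MRS depends only on f: 0.25/√f = 1/16 ⇒ √f = 0.25/(1/16) = 4 ⇒ f = 16.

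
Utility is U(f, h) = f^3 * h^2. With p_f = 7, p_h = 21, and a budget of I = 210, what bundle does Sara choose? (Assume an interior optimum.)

f* = 18, h* = 4

MU_f = 3·f^2·h^2 and MU_h = 2·f^3·h.
MRS = MU_f/MU_h = (3/2)·h/f.
Tangency: set MRS = p_f/p_h = 7/21 = 1/3.
So (3/2)·h/f = 1/3, i.e. h = (2/9)·f.
Substitute into the budget 7·f + 21·h = 210: (35/3)·f = 210, so f* = 18.
Then h* = (2/9)·18 = 4.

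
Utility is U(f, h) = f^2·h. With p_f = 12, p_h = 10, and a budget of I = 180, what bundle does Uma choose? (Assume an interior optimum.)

MU_f = 2·f·h and MU_h = f^2.
MRS = MU_f/MU_h = (2/1)·h/f.
Tangency: set MRS = p_f/p_h = 12/10 = 1.2.
So (2/1)·h/f = 1.2, i.e. h = 0.6·f.
Substitute into the budget 12·f + 10·h = 180: 18·f = 180, so f* = 10.
Then h* = 0.6·10 = 6.

f* = 10, h* = 6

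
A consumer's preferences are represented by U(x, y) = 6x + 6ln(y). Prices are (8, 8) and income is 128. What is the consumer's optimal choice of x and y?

x* = 15, y* = 1

MU_x = 6, MU_y = 6/y.
MRS = 6 ÷ (6/y).
Tangency: set MRS = p_x/p_y = 8/8 = 1.
MRS depends only on y: y = 1 ⇒ y* = 1.
From the budget, 8·x = 128 − 8·1 = 120, so x* = 15.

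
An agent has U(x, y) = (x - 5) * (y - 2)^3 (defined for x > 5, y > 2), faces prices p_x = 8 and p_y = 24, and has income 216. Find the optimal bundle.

x* = 9, y* = 6

MU_x = (y−2)^3, MU_y = 3·(x−5)·(y−2)^2.
MRS = (1/3)·(y−2)/(x−5).
Tangency: set MRS = p_x/p_y = 8/24 = 1/3.
So (1/3)·(y − 2)/(x − 5) = 1/3, i.e. (y − 2) = (x − 5).
Rewrite the budget in excess-of-subsistence terms: 8·(x − 5) + 24·(y − 2) = 216 − 8·5 − 24·2 = 128.
Substituting, 32·(x − 5) = 128, so x − 5 = 4 and x* = 9.
Then y − 2 = 4, so y* = 6.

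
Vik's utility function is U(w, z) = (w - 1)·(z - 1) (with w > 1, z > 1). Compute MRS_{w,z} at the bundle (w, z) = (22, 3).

MRS = 2/21

MU_w = (z−1), MU_z = (w−1).
MRS = (z−1)/(w−1).
At (22, 3): MRS = 2/21.
That is, one extra unit of w is worth 2/21 units of z at the margin.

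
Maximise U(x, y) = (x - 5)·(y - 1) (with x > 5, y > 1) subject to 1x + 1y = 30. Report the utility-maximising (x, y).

MU_x = (y−1), MU_y = (x−5).
MRS = (y−1)/(x−5).
Tangency: set MRS = p_x/p_y = 1/1 = 1.
So (y − 1)/(x − 5) = 1, i.e. (y − 1) = (x − 5).
Rewrite the budget in excess-of-subsistence terms: 1·(x − 5) + 1·(y − 1) = 30 − 1·5 − 1·1 = 24.
Substituting, 2·(x − 5) = 24, so x − 5 = 12 and x* = 17.
Then y − 1 = 12, so y* = 13.

x* = 17, y* = 13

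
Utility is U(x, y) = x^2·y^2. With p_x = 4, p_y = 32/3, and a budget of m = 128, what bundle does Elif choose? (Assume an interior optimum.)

x* = 16, y* = 6

MU_x = 2·x·y^2 and MU_y = 2·x^2·y.
MRS = MU_x/MU_y = y/x.
Tangency: set MRS = p_x/p_y = 4/(32/3) = 0.375.
So y/x = 0.375, i.e. y = 0.375·x.
Substitute into the budget 4·x + (32/3)·y = 128: 8·x = 128, so x* = 16.
Then y* = 0.375·16 = 6.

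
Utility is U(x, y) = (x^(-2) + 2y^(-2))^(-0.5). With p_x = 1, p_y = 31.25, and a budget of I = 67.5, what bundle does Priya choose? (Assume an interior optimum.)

x* = 5, y* = 2

For CES with ρ = -2, MRS = (1/2)·(y/x)^3.
Tangency: set MRS = p_x/p_y = 1/31.25 = 4/125.
So (y/x)^3 = 8/125; taking the cube root, y/x = 0.4, i.e. y = 0.4·x.
Substitute into the budget 1·x + 31.25·y = 67.5: 13.5·x = 67.5, so x* = 5 and y* = 0.4·5 = 2.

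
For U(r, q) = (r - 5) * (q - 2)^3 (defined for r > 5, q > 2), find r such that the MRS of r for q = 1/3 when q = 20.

r = 23

MU_r = (q−2)^3, MU_q = 3·(r−5)·(q−2)^2.
MRS = (1/3)·(q−2)/(r−5).
Substitute q = 20: MRS = 6/(r − 5). Setting this equal to 1/3 gives r − 5 = 6/(1/3) = 18, so r = 23.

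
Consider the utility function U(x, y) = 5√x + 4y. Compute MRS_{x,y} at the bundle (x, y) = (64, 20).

MRS = 5/64

MU_x = 5/(2√x), MU_y = 4.
MRS = 5/(2√x) ÷ 4.
At (64, 20): MRS = 5/64.
So at (64, 20) the consumer would give up 5/64 units of y for one more unit of x.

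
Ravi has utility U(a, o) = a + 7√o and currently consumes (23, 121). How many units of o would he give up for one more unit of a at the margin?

MU_a = 1, MU_o = 7/(2√o).
MRS = 1 ÷ (7/(2√o)).
At (23, 121): MRS = 22/7.
That is, one extra unit of a is worth 22/7 units of o at the margin.

MRS = 22/7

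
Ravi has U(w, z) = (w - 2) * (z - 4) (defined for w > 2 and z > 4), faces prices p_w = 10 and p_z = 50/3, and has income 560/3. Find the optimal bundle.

MU_w = (z−4), MU_z = (w−2).
MRS = (z−4)/(w−2).
Tangency: set MRS = p_w/p_z = 10/(50/3) = 0.6.
So (z − 4)/(w − 2) = 0.6, i.e. (z − 4) = 0.6·(w − 2).
Rewrite the budget in excess-of-subsistence terms: 10·(w − 2) + (50/3)·(z − 4) = 560/3 − 10·2 − (50/3)·4 = 100.
Substituting, 20·(w − 2) = 100, so w − 2 = 5 and w* = 7.
Then z − 4 = 0.6·5 = 3, so z* = 7.

w* = 7, z* = 7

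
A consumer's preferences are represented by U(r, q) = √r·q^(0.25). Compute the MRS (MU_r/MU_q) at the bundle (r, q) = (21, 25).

MRS = 50/21

MU_r = 0.5·r^(-0.5)·q^(0.25) and MU_q = 0.25·√r·q^(-0.75).
MRS = MU_r/MU_q = (2)·q/r.
At (21, 25): MRS = 50/21.
The indifference curve has slope −50/21 at this bundle.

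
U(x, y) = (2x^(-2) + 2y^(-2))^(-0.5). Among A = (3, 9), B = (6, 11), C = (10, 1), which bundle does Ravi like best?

Evaluate utility at each bundle:
U(A) = 2.012.
U(B) = 3.725.
U(C) = 0.704.
Highest utility is B, so B ≻ A ≻ C.

Bundle B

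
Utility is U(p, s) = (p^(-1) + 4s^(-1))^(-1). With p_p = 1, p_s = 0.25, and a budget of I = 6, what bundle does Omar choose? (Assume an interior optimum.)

For CES with ρ = -1, MRS = (1/4)·(s/p)^2.
Tangency: set MRS = p_p/p_s = 1/0.25 = 4.
So (s/p)^2 = 16; taking the square root, s/p = 4, i.e. s = 4·p.
Substitute into the budget 1·p + 0.25·s = 6: 2·p = 6, so p* = 3 and s* = 4·3 = 12.

p* = 3, s* = 12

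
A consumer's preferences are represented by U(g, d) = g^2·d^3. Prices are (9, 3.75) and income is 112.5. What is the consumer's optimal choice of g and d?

g* = 5, d* = 18

MU_g = 2·g·d^3 and MU_d = 3·g^2·d^2.
MRS = MU_g/MU_d = (2/3)·d/g.
Tangency: set MRS = p_g/p_d = 9/3.75 = 2.4.
So (2/3)·d/g = 2.4, i.e. d = 3.6·g.
Substitute into the budget 9·g + 3.75·d = 112.5: 22.5·g = 112.5, so g* = 5.
Then d* = 3.6·5 = 18.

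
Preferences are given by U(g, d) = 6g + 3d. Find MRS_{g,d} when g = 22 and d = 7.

MRS = 2

MU_g = 6, MU_d = 3, so MRS = 6/3 = 2 at every bundle.
At (22, 7): MRS = 2.
The indifference curve has slope −2 at this bundle.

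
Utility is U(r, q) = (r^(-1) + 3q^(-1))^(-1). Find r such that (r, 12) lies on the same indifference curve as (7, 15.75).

r = 12

U depends on (r, q) only through S = r^(-1) + 3q^(-1), so equal utility means equal S. At (7, 15.75): S = 1/3.
With q = 12: 3·12^(-1) = 0.25, so r^(-1) = 1/3 − 0.25 = 1/12.
Hence r = 1/(1/12) = 12.
Check: U(12, 12) = 3.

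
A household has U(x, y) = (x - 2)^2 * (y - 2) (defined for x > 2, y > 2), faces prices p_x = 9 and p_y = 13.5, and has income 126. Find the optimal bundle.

x* = 8, y* = 4

MU_x = 2·(x−2)·(y−2), MU_y = (x−2)^2.
MRS = (2/1)·(y−2)/(x−2).
Tangency: set MRS = p_x/p_y = 9/13.5 = 2/3.
So (2/1)·(y − 2)/(x − 2) = 2/3, i.e. (y − 2) = (1/3)·(x − 2).
Rewrite the budget in excess-of-subsistence terms: 9·(x − 2) + 13.5·(y − 2) = 126 − 9·2 − 13.5·2 = 81.
Substituting, 13.5·(x − 2) = 81, so x − 2 = 6 and x* = 8.
Then y − 2 = (1/3)·6 = 2, so y* = 4.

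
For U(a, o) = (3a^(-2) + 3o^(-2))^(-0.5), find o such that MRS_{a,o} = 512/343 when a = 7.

o = 8

For CES with ρ = -2, MRS = (o/a)^3.
Setting (o/7)^3 = 512/343 gives o/7 = 8/7 and o = 8.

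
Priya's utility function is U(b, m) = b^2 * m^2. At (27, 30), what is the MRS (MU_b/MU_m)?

MU_b = 2·b·m^2 and MU_m = 2·b^2·m.
MRS = MU_b/MU_m = m/b.
At (27, 30): MRS = 10/9.
The indifference curve has slope −10/9 at this bundle.

MRS = 10/9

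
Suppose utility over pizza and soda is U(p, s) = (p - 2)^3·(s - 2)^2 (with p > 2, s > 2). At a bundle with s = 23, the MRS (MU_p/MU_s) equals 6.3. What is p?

p = 7

MU_p = 3·(p−2)^2·(s−2)^2, MU_s = 2·(p−2)^3·(s−2).
MRS = (3/2)·(s−2)/(p−2).
Substitute s = 23: MRS = 31.5/(p − 2). Setting this equal to 6.3 gives p − 2 = 31.5/6.3 = 5, so p = 7.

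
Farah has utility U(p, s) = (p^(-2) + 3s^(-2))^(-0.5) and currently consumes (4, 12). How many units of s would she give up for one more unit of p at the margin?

MRS = 9

For CES with ρ = -2, MRS = (1/3)·(s/p)^3.
At (4, 12): MRS = 9.
The indifference curve has slope −9 at this bundle.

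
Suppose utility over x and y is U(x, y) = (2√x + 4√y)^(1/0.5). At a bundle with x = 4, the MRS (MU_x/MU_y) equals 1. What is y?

For CES with ρ = 0.5, MRS = (2/4)·√(y/x).
Setting (2/4)·√(y/4) = 1 gives √(y/4) = 2, so y/4 = 4 and y = 16.

y = 16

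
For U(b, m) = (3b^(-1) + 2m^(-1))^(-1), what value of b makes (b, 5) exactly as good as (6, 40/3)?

U depends on (b, m) only through S = 3b^(-1) + 2m^(-1), so equal utility means equal S. At (6, 40/3): S = 0.65.
With m = 5: 2·5^(-1) = 0.4, so 3b^(-1) = 0.65 − 0.4 = 0.25, i.e. b^(-1) = 1/12.
Hence b = 1/(1/12) = 12.
Check: U(12, 5) = 1.5385.

b = 12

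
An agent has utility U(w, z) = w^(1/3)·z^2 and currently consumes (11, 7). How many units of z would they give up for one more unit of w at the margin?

MRS = 7/66

MU_w = 1/3·w^(-2/3)·z^2 and MU_z = 2·w^(1/3)·z.
MRS = MU_w/MU_z = (1/6)·z/w.
At (11, 7): MRS = 7/66.
The indifference curve has slope −7/66 at this bundle.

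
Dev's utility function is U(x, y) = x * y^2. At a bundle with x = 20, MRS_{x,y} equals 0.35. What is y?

MU_x = y^2 and MU_y = 2·x·y.
MRS = MU_x/MU_y = (1/2)·y/x.
Substitute x = 20: MRS = y/40. Setting y/40 = 0.35 gives y = 0.35·40 = 14.

y = 14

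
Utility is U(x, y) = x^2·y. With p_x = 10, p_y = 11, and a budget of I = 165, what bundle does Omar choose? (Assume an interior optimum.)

x* = 11, y* = 5

MU_x = 2·x·y and MU_y = x^2.
MRS = MU_x/MU_y = (2/1)·y/x.
Tangency: set MRS = p_x/p_y = 10/11.
So (2/1)·y/x = 10/11, i.e. y = (5/11)·x.
Substitute into the budget 10·x + 11·y = 165: 15·x = 165, so x* = 11.
Then y* = (5/11)·11 = 5.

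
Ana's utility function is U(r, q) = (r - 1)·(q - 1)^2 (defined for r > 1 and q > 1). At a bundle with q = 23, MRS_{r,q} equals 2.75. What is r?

r = 5

MU_r = (q−1)^2, MU_q = 2·(r−1)·(q−1).
MRS = (1/2)·(q−1)/(r−1).
Substitute q = 23: MRS = 11/(r − 1). Setting this equal to 2.75 gives r − 1 = 11/2.75 = 4, so r = 5.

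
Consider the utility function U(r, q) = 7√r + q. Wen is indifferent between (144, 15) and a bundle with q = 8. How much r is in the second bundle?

r = 169

U(144, 15) = 99.
Set U(r, 8) = 99 and solve.
With q = 8: 7√r = 99 − 8 = 91, so √r = 13 and r = 169.
Check: U(169, 8) = 99.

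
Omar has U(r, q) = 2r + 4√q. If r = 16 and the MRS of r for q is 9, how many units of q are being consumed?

MU_r = 2, MU_q = 4/(2√q).
MRS = 2 ÷ (4/(2√q)).
MRS depends only on q: √q = 9 ⇒ √q = 9 ⇒ q = 81.

q = 81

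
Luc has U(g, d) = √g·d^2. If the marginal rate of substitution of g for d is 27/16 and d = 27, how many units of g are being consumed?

g = 4

MU_g = 0.5·g^(-0.5)·d^2 and MU_d = 2·√g·d.
MRS = MU_g/MU_d = (0.25)·d/g.
Substitute d = 27: MRS = 6.75/g. Setting 6.75/g = 27/16 gives g = 6.75/(27/16) = 4.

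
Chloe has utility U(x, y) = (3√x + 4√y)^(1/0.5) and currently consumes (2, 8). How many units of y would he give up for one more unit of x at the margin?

MRS = 1.5

For CES with ρ = 0.5, MRS = (3/4)·√(y/x).
At (2, 8): MRS = 1.5.
That is, one extra unit of x is worth 1.5 units of y at the margin.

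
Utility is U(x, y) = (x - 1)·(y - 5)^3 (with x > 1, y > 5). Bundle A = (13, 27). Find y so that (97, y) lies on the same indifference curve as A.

y = 16

U(13, 27) = 127776.
Set U(97, y) = 127776 and solve.
With x = 97: (97 − 1) = 96, so (y − 5)^3 = 127776/96 = 1331.
Taking the cube root (with y > 5): y − 5 = 11, so y = 16.
Check: U(97, 16) = 127776.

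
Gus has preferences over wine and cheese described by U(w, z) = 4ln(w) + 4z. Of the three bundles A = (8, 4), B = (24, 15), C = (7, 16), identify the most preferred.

Bundle B

Evaluate utility at each bundle:
U(A) = 24.318.
U(B) = 72.712.
U(C) = 71.784.
Highest utility is B, so B ≻ C ≻ A.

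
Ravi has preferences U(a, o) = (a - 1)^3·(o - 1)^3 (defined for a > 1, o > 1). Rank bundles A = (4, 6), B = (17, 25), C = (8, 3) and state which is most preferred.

Bundle B

Evaluate utility at each bundle:
U(A) = 3375.
U(B) = 56623104.
U(C) = 2744.
Highest utility is B, so B ≻ A ≻ C.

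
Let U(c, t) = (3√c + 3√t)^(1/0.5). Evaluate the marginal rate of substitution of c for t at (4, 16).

For CES with ρ = 0.5, MRS = √(t/c).
At (4, 16): MRS = 2.
The indifference curve has slope −2 at this bundle.

MRS = 2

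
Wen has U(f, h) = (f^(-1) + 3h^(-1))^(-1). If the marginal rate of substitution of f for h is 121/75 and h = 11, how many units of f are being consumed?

f = 5

For CES with ρ = -1, MRS = (1/3)·(h/f)^2.
Setting (1/3)·(11/f)^2 = 121/75 gives (11/f)^2 = 121/25, so 11/f = 2.2 and f = 5.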